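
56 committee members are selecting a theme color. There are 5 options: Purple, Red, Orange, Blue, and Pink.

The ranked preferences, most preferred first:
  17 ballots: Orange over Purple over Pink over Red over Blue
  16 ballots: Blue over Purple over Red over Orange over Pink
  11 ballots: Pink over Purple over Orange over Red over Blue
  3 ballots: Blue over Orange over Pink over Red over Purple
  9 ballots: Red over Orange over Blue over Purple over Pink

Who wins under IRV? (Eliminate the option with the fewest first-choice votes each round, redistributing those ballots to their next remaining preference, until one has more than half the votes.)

Orange

Round 1: Purple 0, Red 9, Orange 17, Blue 19, Pink 11. Purple eliminated.
Round 2: Red 9, Orange 17, Blue 19, Pink 11. Red eliminated.
Round 3: Orange 26, Blue 19, Pink 11. Pink eliminated.
Round 4: Orange 37, Blue 19. Orange has a majority (≥29).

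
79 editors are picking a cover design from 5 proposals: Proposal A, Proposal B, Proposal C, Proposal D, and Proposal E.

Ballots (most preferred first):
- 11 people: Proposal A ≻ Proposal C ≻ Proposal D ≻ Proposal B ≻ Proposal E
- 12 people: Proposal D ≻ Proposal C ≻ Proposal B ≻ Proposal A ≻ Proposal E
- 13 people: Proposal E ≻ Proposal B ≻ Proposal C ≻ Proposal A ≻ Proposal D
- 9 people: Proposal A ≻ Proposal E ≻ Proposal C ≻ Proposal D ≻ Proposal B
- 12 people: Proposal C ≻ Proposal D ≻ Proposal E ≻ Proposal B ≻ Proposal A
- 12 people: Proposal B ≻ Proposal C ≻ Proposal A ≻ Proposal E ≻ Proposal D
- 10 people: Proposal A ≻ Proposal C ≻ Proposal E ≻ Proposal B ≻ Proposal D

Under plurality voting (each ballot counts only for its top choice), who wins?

Proposal A

First-place votes: Proposal A 30, Proposal B 12, Proposal C 12, Proposal D 12, Proposal E 13.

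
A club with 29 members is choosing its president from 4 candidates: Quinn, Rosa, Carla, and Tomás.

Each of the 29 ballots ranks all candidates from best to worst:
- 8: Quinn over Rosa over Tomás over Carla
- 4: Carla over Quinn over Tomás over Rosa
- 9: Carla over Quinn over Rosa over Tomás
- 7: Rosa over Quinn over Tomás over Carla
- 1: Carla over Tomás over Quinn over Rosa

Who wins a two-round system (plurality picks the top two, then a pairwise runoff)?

Quinn

Round 1 first-place votes: Quinn 8, Rosa 7, Carla 14, Tomás 0. Carla and Quinn advance.
Runoff: Carla is ranked above Quinn on 14 ballots, Quinn above Carla on 15.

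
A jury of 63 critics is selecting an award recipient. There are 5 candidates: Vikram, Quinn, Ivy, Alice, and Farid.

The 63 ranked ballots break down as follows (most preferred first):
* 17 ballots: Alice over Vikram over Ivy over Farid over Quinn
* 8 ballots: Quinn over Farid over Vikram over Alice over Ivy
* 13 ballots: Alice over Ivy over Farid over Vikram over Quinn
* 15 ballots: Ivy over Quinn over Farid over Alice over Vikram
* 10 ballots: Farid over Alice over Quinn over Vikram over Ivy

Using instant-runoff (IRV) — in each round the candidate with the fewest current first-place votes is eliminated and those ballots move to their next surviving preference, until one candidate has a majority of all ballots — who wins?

Round 1: Vikram 0, Quinn 8, Ivy 15, Alice 30, Farid 10. Vikram eliminated.
Round 2: Quinn 8, Ivy 15, Alice 30, Farid 10. Quinn eliminated.
Round 3: Ivy 15, Alice 30, Farid 18. Ivy eliminated.
Round 4: Alice 30, Farid 33. Farid has a majority (≥32).

Farid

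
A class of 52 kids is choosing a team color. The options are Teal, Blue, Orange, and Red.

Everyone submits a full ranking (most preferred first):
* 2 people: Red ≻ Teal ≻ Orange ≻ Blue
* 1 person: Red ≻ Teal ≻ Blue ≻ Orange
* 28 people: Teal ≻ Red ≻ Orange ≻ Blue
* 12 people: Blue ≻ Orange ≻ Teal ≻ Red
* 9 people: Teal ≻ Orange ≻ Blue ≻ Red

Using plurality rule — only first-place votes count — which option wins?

First-place votes: Teal 37, Blue 12, Orange 0, Red 3.

Teal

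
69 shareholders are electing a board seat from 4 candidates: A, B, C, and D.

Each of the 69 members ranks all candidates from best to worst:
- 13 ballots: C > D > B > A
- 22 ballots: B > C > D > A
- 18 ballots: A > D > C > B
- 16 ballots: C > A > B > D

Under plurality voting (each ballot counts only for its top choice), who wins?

First-place votes: A 18, B 22, C 29, D 0.

C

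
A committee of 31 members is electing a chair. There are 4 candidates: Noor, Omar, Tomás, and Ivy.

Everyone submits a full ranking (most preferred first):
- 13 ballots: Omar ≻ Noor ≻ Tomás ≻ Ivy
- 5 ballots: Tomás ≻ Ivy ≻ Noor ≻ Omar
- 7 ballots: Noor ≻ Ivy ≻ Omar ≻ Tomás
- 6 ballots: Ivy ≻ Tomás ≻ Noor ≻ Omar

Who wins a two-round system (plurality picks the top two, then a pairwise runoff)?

Noor

Round 1 first-place votes: Noor 7, Omar 13, Tomás 5, Ivy 6. Omar and Noor advance.
Runoff: Omar is ranked above Noor on 13 ballots, Noor above Omar on 18.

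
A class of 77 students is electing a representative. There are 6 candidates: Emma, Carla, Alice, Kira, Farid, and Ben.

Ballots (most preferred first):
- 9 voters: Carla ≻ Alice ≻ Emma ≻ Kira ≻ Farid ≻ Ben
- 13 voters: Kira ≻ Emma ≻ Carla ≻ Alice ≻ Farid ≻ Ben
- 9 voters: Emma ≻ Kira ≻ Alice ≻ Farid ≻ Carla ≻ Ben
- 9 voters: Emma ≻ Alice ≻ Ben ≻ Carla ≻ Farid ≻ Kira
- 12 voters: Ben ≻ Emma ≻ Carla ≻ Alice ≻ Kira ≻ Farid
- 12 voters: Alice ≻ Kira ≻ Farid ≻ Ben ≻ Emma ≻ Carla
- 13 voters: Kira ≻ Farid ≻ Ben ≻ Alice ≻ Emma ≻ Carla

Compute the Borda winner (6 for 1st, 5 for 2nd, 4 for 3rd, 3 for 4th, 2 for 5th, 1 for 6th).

Kira

Emma: 9×4 + 13×5 + 9×6 + 9×6 + 12×5 + 12×2 + 13×2 = 319
Carla: 9×6 + 13×4 + 9×2 + 9×3 + 12×4 + 12×1 + 13×1 = 224
Alice: 9×5 + 13×3 + 9×4 + 9×5 + 12×3 + 12×6 + 13×3 = 312
Kira: 9×3 + 13×6 + 9×5 + 9×1 + 12×2 + 12×5 + 13×6 = 321
Farid: 9×2 + 13×2 + 9×3 + 9×2 + 12×1 + 12×4 + 13×5 = 214
Ben: 9×1 + 13×1 + 9×1 + 9×4 + 12×6 + 12×3 + 13×4 = 227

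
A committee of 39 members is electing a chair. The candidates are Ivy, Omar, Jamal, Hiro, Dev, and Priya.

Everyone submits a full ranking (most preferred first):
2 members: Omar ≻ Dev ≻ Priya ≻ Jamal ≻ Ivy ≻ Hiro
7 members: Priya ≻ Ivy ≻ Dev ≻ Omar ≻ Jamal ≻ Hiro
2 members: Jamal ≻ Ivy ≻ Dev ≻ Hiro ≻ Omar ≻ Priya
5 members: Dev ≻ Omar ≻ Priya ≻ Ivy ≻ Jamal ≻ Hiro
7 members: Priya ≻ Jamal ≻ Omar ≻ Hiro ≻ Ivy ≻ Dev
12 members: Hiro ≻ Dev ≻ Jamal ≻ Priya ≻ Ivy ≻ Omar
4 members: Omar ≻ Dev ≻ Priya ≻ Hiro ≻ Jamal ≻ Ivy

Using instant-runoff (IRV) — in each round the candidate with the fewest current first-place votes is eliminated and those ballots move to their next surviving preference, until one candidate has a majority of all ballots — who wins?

Dev

Round 1: Ivy 0, Omar 6, Jamal 2, Hiro 12, Dev 5, Priya 14. Ivy eliminated.
Round 2: Omar 6, Jamal 2, Hiro 12, Dev 5, Priya 14. Jamal eliminated.
Round 3: Omar 6, Hiro 12, Dev 7, Priya 14. Omar eliminated.
Round 4: Hiro 12, Dev 13, Priya 14. Hiro eliminated.
Round 5: Dev 25, Priya 14. Dev has a majority (≥20).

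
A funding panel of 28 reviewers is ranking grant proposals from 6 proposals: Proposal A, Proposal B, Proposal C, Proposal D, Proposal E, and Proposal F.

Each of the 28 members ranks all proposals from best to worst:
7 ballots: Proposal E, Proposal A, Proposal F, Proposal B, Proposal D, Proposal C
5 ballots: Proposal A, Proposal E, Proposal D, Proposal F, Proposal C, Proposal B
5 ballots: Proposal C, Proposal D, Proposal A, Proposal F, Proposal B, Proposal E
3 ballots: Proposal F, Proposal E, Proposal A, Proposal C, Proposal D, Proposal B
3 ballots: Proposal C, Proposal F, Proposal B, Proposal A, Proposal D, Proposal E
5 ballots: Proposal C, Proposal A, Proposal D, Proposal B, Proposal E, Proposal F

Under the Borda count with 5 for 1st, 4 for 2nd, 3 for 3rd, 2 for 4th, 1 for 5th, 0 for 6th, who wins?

Proposal A: 7×4 + 5×5 + 5×3 + 3×3 + 3×2 + 5×4 = 103
Proposal B: 7×2 + 5×0 + 5×1 + 3×0 + 3×3 + 5×2 = 38
Proposal C: 7×0 + 5×1 + 5×5 + 3×2 + 3×5 + 5×5 = 76
Proposal D: 7×1 + 5×3 + 5×4 + 3×1 + 3×1 + 5×3 = 63
Proposal E: 7×5 + 5×4 + 5×0 + 3×4 + 3×0 + 5×1 = 72
Proposal F: 7×3 + 5×2 + 5×2 + 3×5 + 3×4 + 5×0 = 68

Proposal A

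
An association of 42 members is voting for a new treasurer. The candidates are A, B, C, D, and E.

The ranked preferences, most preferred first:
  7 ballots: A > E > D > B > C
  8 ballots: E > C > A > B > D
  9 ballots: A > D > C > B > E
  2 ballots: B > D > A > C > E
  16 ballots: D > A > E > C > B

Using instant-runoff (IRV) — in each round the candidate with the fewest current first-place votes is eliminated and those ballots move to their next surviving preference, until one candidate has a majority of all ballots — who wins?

Round 1: A 16, B 2, C 0, D 16, E 8. C eliminated.
Round 2: A 16, B 2, D 16, E 8. B eliminated.
Round 3: A 16, D 18, E 8. E eliminated.
Round 4: A 24, D 18. A has a majority (≥22).

A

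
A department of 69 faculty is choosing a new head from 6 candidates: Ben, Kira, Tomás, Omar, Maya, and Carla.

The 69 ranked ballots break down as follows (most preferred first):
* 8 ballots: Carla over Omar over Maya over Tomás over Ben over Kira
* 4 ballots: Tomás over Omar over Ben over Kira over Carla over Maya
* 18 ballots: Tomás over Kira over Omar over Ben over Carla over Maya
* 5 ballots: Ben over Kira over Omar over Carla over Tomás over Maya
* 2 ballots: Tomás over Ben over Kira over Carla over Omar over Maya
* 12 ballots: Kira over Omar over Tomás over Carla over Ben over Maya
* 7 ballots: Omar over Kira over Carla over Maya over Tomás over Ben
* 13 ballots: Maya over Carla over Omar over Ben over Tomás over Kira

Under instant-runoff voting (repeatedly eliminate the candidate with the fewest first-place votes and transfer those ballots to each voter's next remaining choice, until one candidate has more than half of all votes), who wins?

Round 1: Ben 5, Kira 12, Tomás 24, Omar 7, Maya 13, Carla 8. Ben eliminated.
Round 2: Kira 17, Tomás 24, Omar 7, Maya 13, Carla 8. Omar eliminated.
Round 3: Kira 24, Tomás 24, Maya 13, Carla 8. Carla eliminated.
Round 4: Kira 24, Tomás 24, Maya 21. Maya eliminated.
Round 5: Kira 24, Tomás 45. Tomás has a majority (≥35).

Tomás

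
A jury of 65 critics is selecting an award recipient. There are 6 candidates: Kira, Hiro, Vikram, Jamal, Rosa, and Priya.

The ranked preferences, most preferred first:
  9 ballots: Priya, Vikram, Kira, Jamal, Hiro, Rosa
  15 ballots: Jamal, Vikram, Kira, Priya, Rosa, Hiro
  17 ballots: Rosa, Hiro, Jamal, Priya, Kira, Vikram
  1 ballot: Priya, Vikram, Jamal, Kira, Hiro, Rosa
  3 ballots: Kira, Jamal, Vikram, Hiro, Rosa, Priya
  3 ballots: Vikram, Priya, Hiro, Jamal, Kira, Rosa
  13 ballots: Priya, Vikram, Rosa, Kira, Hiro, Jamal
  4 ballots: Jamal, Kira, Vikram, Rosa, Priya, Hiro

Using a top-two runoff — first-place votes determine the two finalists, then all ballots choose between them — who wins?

Jamal

Round 1 first-place votes: Kira 3, Hiro 0, Vikram 3, Jamal 19, Rosa 17, Priya 23. Priya and Jamal advance.
Runoff: Priya is ranked above Jamal on 26 ballots, Jamal above Priya on 39.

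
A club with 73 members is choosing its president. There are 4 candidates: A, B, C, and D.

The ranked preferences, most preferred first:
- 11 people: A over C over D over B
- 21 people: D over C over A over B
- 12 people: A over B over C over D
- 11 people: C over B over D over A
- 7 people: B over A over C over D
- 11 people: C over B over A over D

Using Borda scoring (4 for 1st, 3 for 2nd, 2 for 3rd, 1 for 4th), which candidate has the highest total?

C

A: 11×4 + 21×2 + 12×4 + 11×1 + 7×3 + 11×2 = 188
B: 11×1 + 21×1 + 12×3 + 11×3 + 7×4 + 11×3 = 162
C: 11×3 + 21×3 + 12×2 + 11×4 + 7×2 + 11×4 = 222
D: 11×2 + 21×4 + 12×1 + 11×2 + 7×1 + 11×1 = 158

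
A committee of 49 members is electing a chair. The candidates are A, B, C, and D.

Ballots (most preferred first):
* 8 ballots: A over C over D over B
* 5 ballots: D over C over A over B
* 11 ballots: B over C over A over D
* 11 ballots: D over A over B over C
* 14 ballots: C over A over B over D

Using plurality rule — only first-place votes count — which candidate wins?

First-place votes: A 8, B 11, C 14, D 16.

D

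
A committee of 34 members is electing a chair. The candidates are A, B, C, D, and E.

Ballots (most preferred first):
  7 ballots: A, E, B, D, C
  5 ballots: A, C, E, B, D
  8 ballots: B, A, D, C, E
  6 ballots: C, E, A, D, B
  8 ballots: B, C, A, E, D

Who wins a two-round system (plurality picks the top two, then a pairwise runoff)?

Round 1 first-place votes: A 12, B 16, C 6, D 0, E 0. B and A advance.
Runoff: B is ranked above A on 16 ballots, A above B on 18.

A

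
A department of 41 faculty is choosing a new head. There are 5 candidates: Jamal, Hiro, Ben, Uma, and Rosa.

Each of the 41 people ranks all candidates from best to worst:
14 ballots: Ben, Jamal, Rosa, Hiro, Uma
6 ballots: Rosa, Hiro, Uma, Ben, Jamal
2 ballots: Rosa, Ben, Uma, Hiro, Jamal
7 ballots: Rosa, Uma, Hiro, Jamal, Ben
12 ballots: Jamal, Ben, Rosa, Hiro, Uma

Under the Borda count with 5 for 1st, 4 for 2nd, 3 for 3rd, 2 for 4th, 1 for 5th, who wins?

Rosa

Jamal: 14×4 + 6×1 + 2×1 + 7×2 + 12×5 = 138
Hiro: 14×2 + 6×4 + 2×2 + 7×3 + 12×2 = 101
Ben: 14×5 + 6×2 + 2×4 + 7×1 + 12×4 = 145
Uma: 14×1 + 6×3 + 2×3 + 7×4 + 12×1 = 78
Rosa: 14×3 + 6×5 + 2×5 + 7×5 + 12×3 = 153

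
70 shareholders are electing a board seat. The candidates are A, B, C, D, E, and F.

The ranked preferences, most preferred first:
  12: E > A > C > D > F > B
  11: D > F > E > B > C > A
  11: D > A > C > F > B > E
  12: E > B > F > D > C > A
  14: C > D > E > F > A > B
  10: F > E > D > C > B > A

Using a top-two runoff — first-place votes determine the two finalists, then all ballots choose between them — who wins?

D

Round 1 first-place votes: A 0, B 0, C 14, D 22, E 24, F 10. E and D advance.
Runoff: E is ranked above D on 34 ballots, D above E on 36.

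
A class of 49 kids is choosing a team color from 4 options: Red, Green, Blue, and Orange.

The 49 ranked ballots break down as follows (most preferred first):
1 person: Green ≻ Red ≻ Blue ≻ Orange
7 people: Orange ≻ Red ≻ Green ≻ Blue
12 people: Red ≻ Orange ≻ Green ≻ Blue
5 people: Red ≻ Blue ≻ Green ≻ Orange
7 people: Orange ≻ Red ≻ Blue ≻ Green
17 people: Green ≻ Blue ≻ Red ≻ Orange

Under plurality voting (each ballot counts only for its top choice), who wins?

Green

First-place votes: Red 17, Green 18, Blue 0, Orange 14.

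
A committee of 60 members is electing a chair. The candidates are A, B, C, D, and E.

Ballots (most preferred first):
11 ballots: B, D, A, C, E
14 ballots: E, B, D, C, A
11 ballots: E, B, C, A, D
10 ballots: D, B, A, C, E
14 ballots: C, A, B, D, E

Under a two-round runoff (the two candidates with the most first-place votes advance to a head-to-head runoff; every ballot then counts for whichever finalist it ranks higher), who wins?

Round 1 first-place votes: A 0, B 11, C 14, D 10, E 25. E and C advance.
Runoff: E is ranked above C on 25 ballots, C above E on 35.

C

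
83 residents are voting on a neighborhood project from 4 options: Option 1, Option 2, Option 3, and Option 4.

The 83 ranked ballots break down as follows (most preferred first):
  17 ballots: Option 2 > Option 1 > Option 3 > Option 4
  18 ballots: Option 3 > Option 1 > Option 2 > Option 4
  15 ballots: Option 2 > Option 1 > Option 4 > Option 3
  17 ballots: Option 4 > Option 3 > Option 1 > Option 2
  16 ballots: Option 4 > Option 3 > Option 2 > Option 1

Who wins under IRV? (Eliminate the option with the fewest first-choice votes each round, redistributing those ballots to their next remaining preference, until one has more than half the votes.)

Option 2

Round 1: Option 1 0, Option 2 32, Option 3 18, Option 4 33. Option 1 eliminated.
Round 2: Option 2 32, Option 3 18, Option 4 33. Option 3 eliminated.
Round 3: Option 2 50, Option 4 33. Option 2 has a majority (≥42).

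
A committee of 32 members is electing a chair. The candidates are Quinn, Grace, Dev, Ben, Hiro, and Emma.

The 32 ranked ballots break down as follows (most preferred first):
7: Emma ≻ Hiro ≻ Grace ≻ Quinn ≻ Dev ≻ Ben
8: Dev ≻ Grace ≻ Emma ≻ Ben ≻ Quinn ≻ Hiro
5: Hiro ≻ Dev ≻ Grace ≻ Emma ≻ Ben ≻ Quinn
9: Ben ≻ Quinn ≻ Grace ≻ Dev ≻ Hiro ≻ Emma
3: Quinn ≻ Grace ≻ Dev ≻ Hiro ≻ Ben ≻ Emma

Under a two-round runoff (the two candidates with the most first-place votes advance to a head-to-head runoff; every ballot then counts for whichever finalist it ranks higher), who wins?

Round 1 first-place votes: Quinn 3, Grace 0, Dev 8, Ben 9, Hiro 5, Emma 7. Ben and Dev advance.
Runoff: Ben is ranked above Dev on 9 ballots, Dev above Ben on 23.

Dev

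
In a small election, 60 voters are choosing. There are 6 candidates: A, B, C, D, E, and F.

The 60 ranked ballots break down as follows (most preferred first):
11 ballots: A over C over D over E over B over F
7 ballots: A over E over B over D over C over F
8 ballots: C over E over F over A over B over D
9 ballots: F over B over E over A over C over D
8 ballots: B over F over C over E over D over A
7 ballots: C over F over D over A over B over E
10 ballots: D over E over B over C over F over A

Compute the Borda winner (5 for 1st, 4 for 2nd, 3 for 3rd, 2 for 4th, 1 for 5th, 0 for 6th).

C

A: 11×5 + 7×5 + 8×2 + 9×2 + 8×0 + 7×2 + 10×0 = 138
B: 11×1 + 7×3 + 8×1 + 9×4 + 8×5 + 7×1 + 10×3 = 153
C: 11×4 + 7×1 + 8×5 + 9×1 + 8×3 + 7×5 + 10×2 = 179
D: 11×3 + 7×2 + 8×0 + 9×0 + 8×1 + 7×3 + 10×5 = 126
E: 11×2 + 7×4 + 8×4 + 9×3 + 8×2 + 7×0 + 10×4 = 165
F: 11×0 + 7×0 + 8×3 + 9×5 + 8×4 + 7×4 + 10×1 = 139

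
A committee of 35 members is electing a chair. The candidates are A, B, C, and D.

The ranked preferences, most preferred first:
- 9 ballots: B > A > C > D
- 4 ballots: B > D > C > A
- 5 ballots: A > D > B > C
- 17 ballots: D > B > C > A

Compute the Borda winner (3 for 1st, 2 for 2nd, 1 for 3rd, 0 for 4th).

A: 9×2 + 4×0 + 5×3 + 17×0 = 33
B: 9×3 + 4×3 + 5×1 + 17×2 = 78
C: 9×1 + 4×1 + 5×0 + 17×1 = 30
D: 9×0 + 4×2 + 5×2 + 17×3 = 69

B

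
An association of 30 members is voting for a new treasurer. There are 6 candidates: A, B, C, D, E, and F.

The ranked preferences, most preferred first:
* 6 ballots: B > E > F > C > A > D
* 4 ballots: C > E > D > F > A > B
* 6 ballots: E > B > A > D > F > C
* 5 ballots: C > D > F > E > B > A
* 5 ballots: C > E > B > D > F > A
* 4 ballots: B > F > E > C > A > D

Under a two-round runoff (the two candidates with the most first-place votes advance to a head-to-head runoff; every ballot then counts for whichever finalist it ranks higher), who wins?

Round 1 first-place votes: A 0, B 10, C 14, D 0, E 6, F 0. C and B advance.
Runoff: C is ranked above B on 14 ballots, B above C on 16.

B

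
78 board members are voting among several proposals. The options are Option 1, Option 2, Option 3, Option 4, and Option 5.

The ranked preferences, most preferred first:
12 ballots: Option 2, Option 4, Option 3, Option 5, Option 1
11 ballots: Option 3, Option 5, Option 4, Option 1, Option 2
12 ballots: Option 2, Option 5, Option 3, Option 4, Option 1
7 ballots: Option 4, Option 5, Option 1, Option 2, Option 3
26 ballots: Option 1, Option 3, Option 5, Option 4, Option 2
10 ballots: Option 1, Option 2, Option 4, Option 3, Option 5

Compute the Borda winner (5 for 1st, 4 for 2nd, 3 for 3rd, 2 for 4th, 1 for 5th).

Option 1: 12×1 + 11×2 + 12×1 + 7×3 + 26×5 + 10×5 = 247
Option 2: 12×5 + 11×1 + 12×5 + 7×2 + 26×1 + 10×4 = 211
Option 3: 12×3 + 11×5 + 12×3 + 7×1 + 26×4 + 10×2 = 258
Option 4: 12×4 + 11×3 + 12×2 + 7×5 + 26×2 + 10×3 = 222
Option 5: 12×2 + 11×4 + 12×4 + 7×4 + 26×3 + 10×1 = 232

Option 3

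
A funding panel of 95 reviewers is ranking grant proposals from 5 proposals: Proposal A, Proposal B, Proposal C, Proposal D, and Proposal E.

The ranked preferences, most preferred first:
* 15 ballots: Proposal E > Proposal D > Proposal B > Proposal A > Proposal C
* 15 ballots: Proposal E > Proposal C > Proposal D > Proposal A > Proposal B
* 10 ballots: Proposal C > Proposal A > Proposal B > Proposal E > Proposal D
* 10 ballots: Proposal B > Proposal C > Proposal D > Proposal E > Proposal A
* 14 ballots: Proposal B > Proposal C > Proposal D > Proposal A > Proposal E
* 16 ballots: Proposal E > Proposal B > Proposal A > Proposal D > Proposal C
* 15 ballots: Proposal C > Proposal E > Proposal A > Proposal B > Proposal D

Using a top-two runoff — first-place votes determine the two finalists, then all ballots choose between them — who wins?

Proposal C

Round 1 first-place votes: Proposal A 0, Proposal B 24, Proposal C 25, Proposal D 0, Proposal E 46. Proposal E and Proposal C advance.
Runoff: Proposal E is ranked above Proposal C on 46 ballots, Proposal C above Proposal E on 49.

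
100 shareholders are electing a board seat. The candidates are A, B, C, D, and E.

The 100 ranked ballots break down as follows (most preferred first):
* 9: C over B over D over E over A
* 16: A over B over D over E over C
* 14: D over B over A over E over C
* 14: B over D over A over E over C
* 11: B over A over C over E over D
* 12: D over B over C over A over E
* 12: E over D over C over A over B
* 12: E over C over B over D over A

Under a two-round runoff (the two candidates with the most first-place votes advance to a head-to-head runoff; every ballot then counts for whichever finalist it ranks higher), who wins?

B

Round 1 first-place votes: A 16, B 25, C 9, D 26, E 24. D and B advance.
Runoff: D is ranked above B on 38 ballots, B above D on 62.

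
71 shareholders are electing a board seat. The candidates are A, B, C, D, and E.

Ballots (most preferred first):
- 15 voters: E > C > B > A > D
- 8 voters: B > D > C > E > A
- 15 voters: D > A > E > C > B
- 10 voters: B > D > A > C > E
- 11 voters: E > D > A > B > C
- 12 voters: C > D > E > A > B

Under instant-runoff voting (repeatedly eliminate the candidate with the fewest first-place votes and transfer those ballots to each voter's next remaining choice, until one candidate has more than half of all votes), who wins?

D

Round 1: A 0, B 18, C 12, D 15, E 26. A eliminated.
Round 2: B 18, C 12, D 15, E 26. C eliminated.
Round 3: B 18, D 27, E 26. B eliminated.
Round 4: D 45, E 26. D has a majority (≥36).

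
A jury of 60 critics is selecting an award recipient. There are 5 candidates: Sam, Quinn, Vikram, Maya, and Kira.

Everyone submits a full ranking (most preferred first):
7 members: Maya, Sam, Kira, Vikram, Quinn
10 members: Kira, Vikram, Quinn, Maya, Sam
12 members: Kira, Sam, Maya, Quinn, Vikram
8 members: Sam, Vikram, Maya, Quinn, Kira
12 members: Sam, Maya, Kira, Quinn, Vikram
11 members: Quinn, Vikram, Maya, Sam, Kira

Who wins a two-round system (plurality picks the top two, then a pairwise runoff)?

Sam

Round 1 first-place votes: Sam 20, Quinn 11, Vikram 0, Maya 7, Kira 22. Kira and Sam advance.
Runoff: Kira is ranked above Sam on 22 ballots, Sam above Kira on 38.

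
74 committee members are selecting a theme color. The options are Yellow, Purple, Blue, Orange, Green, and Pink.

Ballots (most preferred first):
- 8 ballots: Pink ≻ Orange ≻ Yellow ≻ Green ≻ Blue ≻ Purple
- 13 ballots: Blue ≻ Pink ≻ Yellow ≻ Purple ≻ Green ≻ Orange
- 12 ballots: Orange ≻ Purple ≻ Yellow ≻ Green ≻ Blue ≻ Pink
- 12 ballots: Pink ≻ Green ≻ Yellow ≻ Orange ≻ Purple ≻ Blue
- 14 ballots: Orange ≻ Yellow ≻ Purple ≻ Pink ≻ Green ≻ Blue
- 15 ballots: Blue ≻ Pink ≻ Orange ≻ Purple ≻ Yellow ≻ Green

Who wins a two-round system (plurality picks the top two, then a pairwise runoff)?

Orange

Round 1 first-place votes: Yellow 0, Purple 0, Blue 28, Orange 26, Green 0, Pink 20. Blue and Orange advance.
Runoff: Blue is ranked above Orange on 28 ballots, Orange above Blue on 46.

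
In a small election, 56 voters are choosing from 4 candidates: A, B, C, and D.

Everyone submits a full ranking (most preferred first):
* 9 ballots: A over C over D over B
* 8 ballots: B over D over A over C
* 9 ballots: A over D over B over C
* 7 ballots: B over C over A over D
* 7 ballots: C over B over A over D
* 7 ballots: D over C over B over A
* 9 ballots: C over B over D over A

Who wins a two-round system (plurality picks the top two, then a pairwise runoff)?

Round 1 first-place votes: A 18, B 15, C 16, D 7. A and C advance.
Runoff: A is ranked above C on 26 ballots, C above A on 30.

C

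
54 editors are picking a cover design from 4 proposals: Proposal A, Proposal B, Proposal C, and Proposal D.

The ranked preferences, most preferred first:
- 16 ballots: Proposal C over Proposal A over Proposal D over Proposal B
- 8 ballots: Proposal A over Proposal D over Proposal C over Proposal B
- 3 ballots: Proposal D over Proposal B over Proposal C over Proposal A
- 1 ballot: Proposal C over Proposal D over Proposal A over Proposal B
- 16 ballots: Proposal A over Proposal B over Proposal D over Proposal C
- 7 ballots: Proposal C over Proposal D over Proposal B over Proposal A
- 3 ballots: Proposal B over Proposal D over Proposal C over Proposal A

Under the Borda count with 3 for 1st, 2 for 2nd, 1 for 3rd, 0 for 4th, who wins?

Proposal A

Proposal A: 16×2 + 8×3 + 3×0 + 1×1 + 16×3 + 7×0 + 3×0 = 105
Proposal B: 16×0 + 8×0 + 3×2 + 1×0 + 16×2 + 7×1 + 3×3 = 54
Proposal C: 16×3 + 8×1 + 3×1 + 1×3 + 16×0 + 7×3 + 3×1 = 86
Proposal D: 16×1 + 8×2 + 3×3 + 1×2 + 16×1 + 7×2 + 3×2 = 79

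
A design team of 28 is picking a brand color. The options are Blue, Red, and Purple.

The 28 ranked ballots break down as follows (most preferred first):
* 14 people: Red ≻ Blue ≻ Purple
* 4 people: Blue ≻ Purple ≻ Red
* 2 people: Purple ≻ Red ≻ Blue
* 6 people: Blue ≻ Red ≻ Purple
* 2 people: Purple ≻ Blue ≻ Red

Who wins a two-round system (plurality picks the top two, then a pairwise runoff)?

Red

Round 1 first-place votes: Blue 10, Red 14, Purple 4. Red and Blue advance.
Runoff: Red is ranked above Blue on 16 ballots, Blue above Red on 12.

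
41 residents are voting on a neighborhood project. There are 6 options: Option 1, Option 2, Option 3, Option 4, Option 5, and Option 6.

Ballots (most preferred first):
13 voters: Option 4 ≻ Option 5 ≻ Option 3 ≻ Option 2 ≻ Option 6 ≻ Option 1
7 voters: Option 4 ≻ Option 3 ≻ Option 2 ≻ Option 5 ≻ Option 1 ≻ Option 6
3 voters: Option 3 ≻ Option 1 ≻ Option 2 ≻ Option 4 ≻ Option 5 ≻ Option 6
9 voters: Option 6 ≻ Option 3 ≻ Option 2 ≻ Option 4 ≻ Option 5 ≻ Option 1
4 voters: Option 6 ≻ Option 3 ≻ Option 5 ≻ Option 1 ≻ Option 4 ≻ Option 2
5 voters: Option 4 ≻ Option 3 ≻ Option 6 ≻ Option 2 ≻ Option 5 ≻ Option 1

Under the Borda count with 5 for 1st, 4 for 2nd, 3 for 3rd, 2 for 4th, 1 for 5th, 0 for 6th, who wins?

Option 1: 13×0 + 7×1 + 3×4 + 9×0 + 4×2 + 5×0 = 27
Option 2: 13×2 + 7×3 + 3×3 + 9×3 + 4×0 + 5×2 = 93
Option 3: 13×3 + 7×4 + 3×5 + 9×4 + 4×4 + 5×4 = 154
Option 4: 13×5 + 7×5 + 3×2 + 9×2 + 4×1 + 5×5 = 153
Option 5: 13×4 + 7×2 + 3×1 + 9×1 + 4×3 + 5×1 = 95
Option 6: 13×1 + 7×0 + 3×0 + 9×5 + 4×5 + 5×3 = 93

Option 3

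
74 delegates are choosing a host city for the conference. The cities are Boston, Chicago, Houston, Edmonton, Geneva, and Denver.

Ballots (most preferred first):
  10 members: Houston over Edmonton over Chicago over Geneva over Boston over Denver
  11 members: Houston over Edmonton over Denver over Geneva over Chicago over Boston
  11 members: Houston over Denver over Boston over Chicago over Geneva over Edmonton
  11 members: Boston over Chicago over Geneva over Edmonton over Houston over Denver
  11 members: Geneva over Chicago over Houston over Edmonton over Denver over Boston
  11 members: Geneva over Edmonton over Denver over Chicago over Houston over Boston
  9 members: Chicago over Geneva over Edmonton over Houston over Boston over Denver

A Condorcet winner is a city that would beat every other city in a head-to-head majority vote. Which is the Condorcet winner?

Chicago

Chicago vs Boston: 52–22
Chicago vs Houston: 42–32
Chicago vs Edmonton: 42–32
Chicago vs Geneva: 41–33
Chicago vs Denver: 41–33
Chicago beats every other city.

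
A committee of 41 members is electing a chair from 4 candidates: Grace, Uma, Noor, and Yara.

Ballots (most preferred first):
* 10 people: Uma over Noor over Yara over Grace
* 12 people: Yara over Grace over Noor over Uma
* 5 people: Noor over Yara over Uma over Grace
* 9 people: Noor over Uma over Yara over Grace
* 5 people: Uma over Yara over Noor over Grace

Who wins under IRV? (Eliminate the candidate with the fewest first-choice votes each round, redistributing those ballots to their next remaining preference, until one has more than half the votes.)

Noor

Round 1: Grace 0, Uma 15, Noor 14, Yara 12. Grace eliminated.
Round 2: Uma 15, Noor 14, Yara 12. Yara eliminated.
Round 3: Uma 15, Noor 26. Noor has a majority (≥21).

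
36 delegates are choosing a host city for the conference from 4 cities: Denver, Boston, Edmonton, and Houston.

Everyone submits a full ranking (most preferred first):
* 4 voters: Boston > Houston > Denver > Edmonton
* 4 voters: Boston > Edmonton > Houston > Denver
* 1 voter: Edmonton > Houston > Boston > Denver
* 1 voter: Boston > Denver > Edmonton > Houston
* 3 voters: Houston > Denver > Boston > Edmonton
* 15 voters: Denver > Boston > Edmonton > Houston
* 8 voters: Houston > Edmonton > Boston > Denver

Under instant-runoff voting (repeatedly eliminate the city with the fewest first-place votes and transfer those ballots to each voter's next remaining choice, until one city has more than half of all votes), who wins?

Round 1: Denver 15, Boston 9, Edmonton 1, Houston 11. Edmonton eliminated.
Round 2: Denver 15, Boston 9, Houston 12. Boston eliminated.
Round 3: Denver 16, Houston 20. Houston has a majority (≥19).

Houston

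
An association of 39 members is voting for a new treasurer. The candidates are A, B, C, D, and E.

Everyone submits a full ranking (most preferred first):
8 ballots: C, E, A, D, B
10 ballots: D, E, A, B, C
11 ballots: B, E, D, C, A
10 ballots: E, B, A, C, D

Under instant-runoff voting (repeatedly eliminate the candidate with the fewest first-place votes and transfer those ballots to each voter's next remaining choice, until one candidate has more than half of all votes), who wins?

E

Round 1: A 0, B 11, C 8, D 10, E 10. A eliminated.
Round 2: B 11, C 8, D 10, E 10. C eliminated.
Round 3: B 11, D 10, E 18. D eliminated.
Round 4: B 11, E 28. E has a majority (≥20).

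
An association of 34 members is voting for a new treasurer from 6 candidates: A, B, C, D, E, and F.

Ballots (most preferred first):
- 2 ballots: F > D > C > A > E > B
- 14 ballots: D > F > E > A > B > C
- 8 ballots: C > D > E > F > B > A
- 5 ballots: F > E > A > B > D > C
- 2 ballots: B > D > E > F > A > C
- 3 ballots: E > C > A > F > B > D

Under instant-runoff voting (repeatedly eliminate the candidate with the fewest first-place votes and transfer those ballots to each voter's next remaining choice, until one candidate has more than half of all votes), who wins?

Round 1: A 0, B 2, C 8, D 14, E 3, F 7. A eliminated.
Round 2: B 2, C 8, D 14, E 3, F 7. B eliminated.
Round 3: C 8, D 16, E 3, F 7. E eliminated.
Round 4: C 11, D 16, F 7. F eliminated.
Round 5: C 11, D 23. D has a majority (≥18).

D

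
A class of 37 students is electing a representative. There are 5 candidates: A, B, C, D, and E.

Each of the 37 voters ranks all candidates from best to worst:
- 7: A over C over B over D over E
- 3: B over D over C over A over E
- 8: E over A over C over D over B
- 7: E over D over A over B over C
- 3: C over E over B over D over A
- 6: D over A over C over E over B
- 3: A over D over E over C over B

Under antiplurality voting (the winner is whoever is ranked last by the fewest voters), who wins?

D

Last-place votes: A 3, B 17, C 7, D 0, E 10.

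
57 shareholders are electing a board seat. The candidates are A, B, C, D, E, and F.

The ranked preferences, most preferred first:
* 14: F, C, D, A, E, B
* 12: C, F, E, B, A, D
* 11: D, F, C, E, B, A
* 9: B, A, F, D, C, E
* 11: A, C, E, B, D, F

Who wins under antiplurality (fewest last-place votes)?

Last-place votes: A 11, B 14, C 0, D 12, E 9, F 11.

C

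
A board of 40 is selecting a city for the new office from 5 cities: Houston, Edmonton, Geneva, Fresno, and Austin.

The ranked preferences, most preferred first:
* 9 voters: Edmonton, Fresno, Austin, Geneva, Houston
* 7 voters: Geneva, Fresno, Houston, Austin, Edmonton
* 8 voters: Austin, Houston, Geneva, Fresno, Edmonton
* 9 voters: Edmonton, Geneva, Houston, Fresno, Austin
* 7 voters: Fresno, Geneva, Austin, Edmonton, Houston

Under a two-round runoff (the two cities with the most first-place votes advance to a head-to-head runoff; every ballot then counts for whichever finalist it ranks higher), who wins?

Austin

Round 1 first-place votes: Houston 0, Edmonton 18, Geneva 7, Fresno 7, Austin 8. Edmonton and Austin advance.
Runoff: Edmonton is ranked above Austin on 18 ballots, Austin above Edmonton on 22.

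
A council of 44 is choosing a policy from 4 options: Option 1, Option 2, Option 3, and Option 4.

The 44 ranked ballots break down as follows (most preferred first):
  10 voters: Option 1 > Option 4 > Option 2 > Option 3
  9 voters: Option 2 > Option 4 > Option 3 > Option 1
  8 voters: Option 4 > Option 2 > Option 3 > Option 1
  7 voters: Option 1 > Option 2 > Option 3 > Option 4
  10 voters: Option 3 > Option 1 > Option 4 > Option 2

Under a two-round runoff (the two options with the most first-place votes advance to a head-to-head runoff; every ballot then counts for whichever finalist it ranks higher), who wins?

Option 3

Round 1 first-place votes: Option 1 17, Option 2 9, Option 3 10, Option 4 8. Option 1 and Option 3 advance.
Runoff: Option 1 is ranked above Option 3 on 17 ballots, Option 3 above Option 1 on 27.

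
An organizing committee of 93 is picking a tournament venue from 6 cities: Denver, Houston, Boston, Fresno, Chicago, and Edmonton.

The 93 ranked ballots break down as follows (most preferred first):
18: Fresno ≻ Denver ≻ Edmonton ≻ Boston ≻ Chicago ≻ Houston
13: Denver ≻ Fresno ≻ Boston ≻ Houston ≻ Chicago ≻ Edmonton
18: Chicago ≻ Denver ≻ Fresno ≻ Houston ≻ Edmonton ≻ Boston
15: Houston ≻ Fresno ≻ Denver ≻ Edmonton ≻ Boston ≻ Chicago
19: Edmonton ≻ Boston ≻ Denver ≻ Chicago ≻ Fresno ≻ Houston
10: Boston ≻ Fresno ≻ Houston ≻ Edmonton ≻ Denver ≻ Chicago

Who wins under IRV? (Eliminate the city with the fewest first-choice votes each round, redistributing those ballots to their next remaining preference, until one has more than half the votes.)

Fresno

Round 1: Denver 13, Houston 15, Boston 10, Fresno 18, Chicago 18, Edmonton 19. Boston eliminated.
Round 2: Denver 13, Houston 15, Fresno 28, Chicago 18, Edmonton 19. Denver eliminated.
Round 3: Houston 15, Fresno 41, Chicago 18, Edmonton 19. Houston eliminated.
Round 4: Fresno 56, Chicago 18, Edmonton 19. Fresno has a majority (≥47).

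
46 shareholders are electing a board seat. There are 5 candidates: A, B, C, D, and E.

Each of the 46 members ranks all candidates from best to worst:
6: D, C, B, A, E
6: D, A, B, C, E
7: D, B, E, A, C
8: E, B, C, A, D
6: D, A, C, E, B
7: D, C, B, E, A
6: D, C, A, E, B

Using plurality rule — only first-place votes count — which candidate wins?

First-place votes: A 0, B 0, C 0, D 38, E 8.

D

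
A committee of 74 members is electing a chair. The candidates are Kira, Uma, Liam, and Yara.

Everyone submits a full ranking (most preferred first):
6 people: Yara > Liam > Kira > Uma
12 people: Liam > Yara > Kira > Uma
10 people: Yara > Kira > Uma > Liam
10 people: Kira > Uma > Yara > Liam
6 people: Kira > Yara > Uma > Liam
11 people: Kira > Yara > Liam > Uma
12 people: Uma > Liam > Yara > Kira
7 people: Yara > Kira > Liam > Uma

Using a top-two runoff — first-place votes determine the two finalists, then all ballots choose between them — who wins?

Round 1 first-place votes: Kira 27, Uma 12, Liam 12, Yara 23. Kira and Yara advance.
Runoff: Kira is ranked above Yara on 27 ballots, Yara above Kira on 47.

Yara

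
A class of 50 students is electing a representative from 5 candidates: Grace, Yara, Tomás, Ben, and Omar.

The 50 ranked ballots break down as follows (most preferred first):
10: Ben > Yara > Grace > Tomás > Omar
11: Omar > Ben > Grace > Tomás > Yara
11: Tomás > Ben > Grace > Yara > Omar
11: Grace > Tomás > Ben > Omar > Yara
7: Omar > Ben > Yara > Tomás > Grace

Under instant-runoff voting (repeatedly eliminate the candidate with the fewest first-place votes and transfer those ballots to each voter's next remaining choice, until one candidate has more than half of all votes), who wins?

Round 1: Grace 11, Yara 0, Tomás 11, Ben 10, Omar 18. Yara eliminated.
Round 2: Grace 11, Tomás 11, Ben 10, Omar 18. Ben eliminated.
Round 3: Grace 21, Tomás 11, Omar 18. Tomás eliminated.
Round 4: Grace 32, Omar 18. Grace has a majority (≥26).

Grace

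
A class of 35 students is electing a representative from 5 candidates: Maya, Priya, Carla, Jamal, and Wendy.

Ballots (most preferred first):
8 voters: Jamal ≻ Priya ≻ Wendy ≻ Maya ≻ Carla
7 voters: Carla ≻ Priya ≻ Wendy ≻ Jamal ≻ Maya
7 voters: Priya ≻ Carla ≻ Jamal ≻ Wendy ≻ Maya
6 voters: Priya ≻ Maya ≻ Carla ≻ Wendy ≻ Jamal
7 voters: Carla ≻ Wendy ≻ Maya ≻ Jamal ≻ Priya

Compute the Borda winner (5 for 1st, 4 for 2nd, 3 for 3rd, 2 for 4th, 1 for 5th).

Maya: 8×2 + 7×1 + 7×1 + 6×4 + 7×3 = 75
Priya: 8×4 + 7×4 + 7×5 + 6×5 + 7×1 = 132
Carla: 8×1 + 7×5 + 7×4 + 6×3 + 7×5 = 124
Jamal: 8×5 + 7×2 + 7×3 + 6×1 + 7×2 = 95
Wendy: 8×3 + 7×3 + 7×2 + 6×2 + 7×4 = 99

Priya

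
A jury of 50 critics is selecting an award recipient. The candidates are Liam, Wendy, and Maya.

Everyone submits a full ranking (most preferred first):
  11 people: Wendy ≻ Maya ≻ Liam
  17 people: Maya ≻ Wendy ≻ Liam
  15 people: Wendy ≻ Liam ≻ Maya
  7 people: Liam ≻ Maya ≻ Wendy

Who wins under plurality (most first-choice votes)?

First-place votes: Liam 7, Wendy 26, Maya 17.

Wendy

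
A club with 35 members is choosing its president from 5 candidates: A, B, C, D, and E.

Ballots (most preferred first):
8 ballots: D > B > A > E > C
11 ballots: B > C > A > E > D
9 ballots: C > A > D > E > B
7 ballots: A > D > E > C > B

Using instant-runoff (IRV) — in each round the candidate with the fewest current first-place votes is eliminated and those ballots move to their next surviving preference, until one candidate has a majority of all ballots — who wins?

D

Round 1: A 7, B 11, C 9, D 8, E 0. E eliminated.
Round 2: A 7, B 11, C 9, D 8. A eliminated.
Round 3: B 11, C 9, D 15. C eliminated.
Round 4: B 11, D 24. D has a majority (≥18).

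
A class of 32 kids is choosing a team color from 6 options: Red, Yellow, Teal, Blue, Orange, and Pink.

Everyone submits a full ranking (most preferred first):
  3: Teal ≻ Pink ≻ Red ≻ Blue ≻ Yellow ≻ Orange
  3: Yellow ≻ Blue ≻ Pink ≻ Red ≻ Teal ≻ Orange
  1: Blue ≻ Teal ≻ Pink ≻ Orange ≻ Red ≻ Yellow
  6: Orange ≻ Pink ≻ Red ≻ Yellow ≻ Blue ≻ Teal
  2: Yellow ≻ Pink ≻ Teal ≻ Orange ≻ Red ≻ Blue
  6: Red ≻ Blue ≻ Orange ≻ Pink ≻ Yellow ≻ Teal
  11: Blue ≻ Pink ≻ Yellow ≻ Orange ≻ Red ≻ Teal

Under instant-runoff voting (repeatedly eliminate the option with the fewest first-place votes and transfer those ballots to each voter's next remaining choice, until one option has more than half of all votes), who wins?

Red

Round 1: Red 6, Yellow 5, Teal 3, Blue 12, Orange 6, Pink 0. Pink eliminated.
Round 2: Red 6, Yellow 5, Teal 3, Blue 12, Orange 6. Teal eliminated.
Round 3: Red 9, Yellow 5, Blue 12, Orange 6. Yellow eliminated.
Round 4: Red 9, Blue 15, Orange 8. Orange eliminated.
Round 5: Red 17, Blue 15. Red has a majority (≥17).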